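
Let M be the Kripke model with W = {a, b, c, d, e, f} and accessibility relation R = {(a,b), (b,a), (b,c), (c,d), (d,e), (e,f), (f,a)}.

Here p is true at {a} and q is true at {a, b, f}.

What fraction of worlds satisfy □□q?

1/2

a: successors {b}; □q there: b:F. ✗
b: successors {a, c}; □q there: a:T, c:F. ✗
c: successors {d}; □q there: d:F. ✗
d: successors {e}; □q there: e:T. ✓
e: successors {f}; □q there: f:T. ✓
f: successors {a}; □q there: a:T. ✓
That's 3 of 6 worlds, so 3/6 = 1/2.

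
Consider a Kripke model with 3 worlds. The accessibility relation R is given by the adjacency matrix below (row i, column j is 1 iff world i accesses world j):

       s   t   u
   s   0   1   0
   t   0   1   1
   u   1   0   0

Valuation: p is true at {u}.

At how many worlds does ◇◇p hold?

s: successors {t}; ◇p there: t:T. ✓
t: successors {t, u}; ◇p there: t:T, u:F. ✓
u: successors {s}; ◇p there: s:F. ✗
Satisfying worlds: {s, t}.

2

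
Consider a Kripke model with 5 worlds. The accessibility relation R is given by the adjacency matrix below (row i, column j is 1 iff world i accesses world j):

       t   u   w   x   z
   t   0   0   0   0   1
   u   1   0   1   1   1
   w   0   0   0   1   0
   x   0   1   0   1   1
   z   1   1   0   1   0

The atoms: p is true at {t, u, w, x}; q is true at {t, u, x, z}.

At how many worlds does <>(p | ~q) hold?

4

t: successors {z}; p | ~q there: z:F. ✗
u: successors {t, w, x, z}; p | ~q there: t:T, w:T, x:T, z:F. ✓
w: successors {x}; p | ~q there: x:T. ✓
x: successors {u, x, z}; p | ~q there: u:T, x:T, z:F. ✓
z: successors {t, u, x}; p | ~q there: t:T, u:T, x:T. ✓
Satisfying worlds: {u, w, x, z}.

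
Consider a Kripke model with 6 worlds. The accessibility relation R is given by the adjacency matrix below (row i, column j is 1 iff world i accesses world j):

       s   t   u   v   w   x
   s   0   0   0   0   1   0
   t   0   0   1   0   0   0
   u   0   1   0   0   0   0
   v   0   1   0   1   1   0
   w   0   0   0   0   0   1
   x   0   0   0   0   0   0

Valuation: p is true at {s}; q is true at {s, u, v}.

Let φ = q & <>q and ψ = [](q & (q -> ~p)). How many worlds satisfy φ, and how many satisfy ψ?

For q & <>q:
s: q is T, <>q is F. ✗
t: q is F, <>q is T. ✗
u: q is T, <>q is F. ✗
v: q is T, <>q is T. ✓
w: q is F, <>q is F. ✗
x: q is F, <>q is F. ✗
— 1 world.
For [](q & (q -> ~p)):
s: successors {w}; q & (q -> ~p) there: w:F. ✗
t: successors {u}; q & (q -> ~p) there: u:T. ✓
u: successors {t}; q & (q -> ~p) there: t:F. ✗
v: successors {t, v, w}; q & (q -> ~p) there: t:F, v:T, w:F. ✗
w: successors {x}; q & (q -> ~p) there: x:F. ✗
x: no successors, so [](q & (q -> ~p)) holds vacuously. ✓
— 2 worlds.

1 and 2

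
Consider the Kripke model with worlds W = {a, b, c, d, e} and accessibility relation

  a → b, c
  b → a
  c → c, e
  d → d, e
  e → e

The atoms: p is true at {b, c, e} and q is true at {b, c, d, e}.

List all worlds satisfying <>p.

{a, c, d, e}

a: successors {b, c}; p there: b:T, c:T. ✓
b: successors {a}; p there: a:F. ✗
c: successors {c, e}; p there: c:T, e:T. ✓
d: successors {d, e}; p there: d:F, e:T. ✓
e: successors {e}; p there: e:T. ✓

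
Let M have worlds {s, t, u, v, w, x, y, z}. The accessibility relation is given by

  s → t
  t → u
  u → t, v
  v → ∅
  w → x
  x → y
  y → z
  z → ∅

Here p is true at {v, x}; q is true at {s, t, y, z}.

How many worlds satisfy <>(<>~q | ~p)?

s: successors {t}; <>~q | ~p there: t:T. ✓
t: successors {u}; <>~q | ~p there: u:T. ✓
u: successors {t, v}; <>~q | ~p there: t:T, v:F. ✓
v: no successors, so <>(<>~q | ~p) fails. ✗
w: successors {x}; <>~q | ~p there: x:F. ✗
x: successors {y}; <>~q | ~p there: y:T. ✓
y: successors {z}; <>~q | ~p there: z:T. ✓
z: no successors, so <>(<>~q | ~p) fails. ✗
Satisfying worlds: {s, t, u, x, y}.

5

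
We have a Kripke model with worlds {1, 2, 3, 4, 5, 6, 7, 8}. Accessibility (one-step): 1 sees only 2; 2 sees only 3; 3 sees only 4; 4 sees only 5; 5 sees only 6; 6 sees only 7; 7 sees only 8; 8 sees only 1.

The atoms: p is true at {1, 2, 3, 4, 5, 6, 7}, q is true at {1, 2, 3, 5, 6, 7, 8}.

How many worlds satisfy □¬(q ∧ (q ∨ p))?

1: successors {2}; ¬(q ∧ (q ∨ p)) there: 2:F. ✗
2: successors {3}; ¬(q ∧ (q ∨ p)) there: 3:F. ✗
3: successors {4}; ¬(q ∧ (q ∨ p)) there: 4:T. ✓
4: successors {5}; ¬(q ∧ (q ∨ p)) there: 5:F. ✗
5: successors {6}; ¬(q ∧ (q ∨ p)) there: 6:F. ✗
6: successors {7}; ¬(q ∧ (q ∨ p)) there: 7:F. ✗
7: successors {8}; ¬(q ∧ (q ∨ p)) there: 8:F. ✗
8: successors {1}; ¬(q ∧ (q ∨ p)) there: 1:F. ✗
Satisfying worlds: {3}.

1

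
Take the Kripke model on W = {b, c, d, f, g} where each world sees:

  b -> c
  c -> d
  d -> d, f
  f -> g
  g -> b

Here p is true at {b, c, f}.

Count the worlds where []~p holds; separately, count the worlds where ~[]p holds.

For []~p:
b: successors {c}; ~p there: c:F. ✗
c: successors {d}; ~p there: d:T. ✓
d: successors {d, f}; ~p there: d:T, f:F. ✗
f: successors {g}; ~p there: g:T. ✓
g: successors {b}; ~p there: b:F. ✗
— 2 worlds.
For ~[]p:
b: []p is T. ✗
c: []p is F. ✓
d: []p is F. ✓
f: []p is F. ✓
g: []p is T. ✗
— 3 worlds.

2 and 3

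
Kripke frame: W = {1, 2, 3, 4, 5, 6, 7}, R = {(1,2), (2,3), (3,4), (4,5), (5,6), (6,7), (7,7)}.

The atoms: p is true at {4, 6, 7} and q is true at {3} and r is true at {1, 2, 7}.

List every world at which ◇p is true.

{3, 5, 6, 7}

1: successors {2}; p there: 2:F. ✗
2: successors {3}; p there: 3:F. ✗
3: successors {4}; p there: 4:T. ✓
4: successors {5}; p there: 5:F. ✗
5: successors {6}; p there: 6:T. ✓
6: successors {7}; p there: 7:T. ✓
7: successors {7}; p there: 7:T. ✓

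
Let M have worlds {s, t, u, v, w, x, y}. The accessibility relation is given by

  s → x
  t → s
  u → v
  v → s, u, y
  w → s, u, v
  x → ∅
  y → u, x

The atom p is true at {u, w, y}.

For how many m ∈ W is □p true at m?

1

s: successors {x}; p there: x:F. ✗
t: successors {s}; p there: s:F. ✗
u: successors {v}; p there: v:F. ✗
v: successors {s, u, y}; p there: s:F, u:T, y:T. ✗
w: successors {s, u, v}; p there: s:F, u:T, v:F. ✗
x: no successors, so □p holds vacuously. ✓
y: successors {u, x}; p there: u:T, x:F. ✗
Satisfying worlds: {x}.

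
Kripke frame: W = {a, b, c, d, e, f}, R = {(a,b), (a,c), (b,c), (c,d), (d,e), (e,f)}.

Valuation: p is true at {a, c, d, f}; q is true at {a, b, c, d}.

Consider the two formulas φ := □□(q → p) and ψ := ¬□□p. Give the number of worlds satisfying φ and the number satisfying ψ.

For □□(q → p):
a: successors {b, c}; □(q → p) there: b:T, c:T. ✓
b: successors {c}; □(q → p) there: c:T. ✓
c: successors {d}; □(q → p) there: d:T. ✓
d: successors {e}; □(q → p) there: e:T. ✓
e: successors {f}; □(q → p) there: f:T. ✓
f: no successors, so □□(q → p) holds vacuously. ✓
— 6 worlds.
For ¬□□p:
a: □□p is T. ✗
b: □□p is T. ✗
c: □□p is F. ✓
d: □□p is T. ✗
e: □□p is T. ✗
f: □□p is T. ✗
— 1 world.

6 and 1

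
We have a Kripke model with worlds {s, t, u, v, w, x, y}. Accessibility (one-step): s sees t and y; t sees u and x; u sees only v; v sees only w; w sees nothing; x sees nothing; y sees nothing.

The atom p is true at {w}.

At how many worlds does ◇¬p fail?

s: successors {t, y}; ¬p there: t:T, y:T. ✓
t: successors {u, x}; ¬p there: u:T, x:T. ✓
u: successors {v}; ¬p there: v:T. ✓
v: successors {w}; ¬p there: w:F. ✗
w: no successors, so ◇¬p fails. ✗
x: no successors, so ◇¬p fails. ✗
y: no successors, so ◇¬p fails. ✗
Satisfying worlds: {s, t, u}.
So ◇¬p fails at the other 4 worlds.

4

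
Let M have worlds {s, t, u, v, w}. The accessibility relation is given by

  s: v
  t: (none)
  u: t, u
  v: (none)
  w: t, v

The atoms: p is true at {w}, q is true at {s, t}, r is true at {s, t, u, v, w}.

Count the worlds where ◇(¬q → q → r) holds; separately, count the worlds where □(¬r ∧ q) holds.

For ◇(¬q → q → r):
s: successors {v}; ¬q → q → r there: v:T. ✓
t: no successors, so ◇(¬q → q → r) fails. ✗
u: successors {t, u}; ¬q → q → r there: t:T, u:T. ✓
v: no successors, so ◇(¬q → q → r) fails. ✗
w: successors {t, v}; ¬q → q → r there: t:T, v:T. ✓
— 3 worlds.
For □(¬r ∧ q):
s: successors {v}; ¬r ∧ q there: v:F. ✗
t: no successors, so □(¬r ∧ q) holds vacuously. ✓
u: successors {t, u}; ¬r ∧ q there: t:F, u:F. ✗
v: no successors, so □(¬r ∧ q) holds vacuously. ✓
w: successors {t, v}; ¬r ∧ q there: t:F, v:F. ✗
— 2 worlds.

3 and 2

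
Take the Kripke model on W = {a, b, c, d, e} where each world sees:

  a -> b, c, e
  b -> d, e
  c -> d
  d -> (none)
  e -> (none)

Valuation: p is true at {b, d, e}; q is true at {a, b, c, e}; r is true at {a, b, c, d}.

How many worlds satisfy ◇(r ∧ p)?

a: successors {b, c, e}; r ∧ p there: b:T, c:F, e:F. ✓
b: successors {d, e}; r ∧ p there: d:T, e:F. ✓
c: successors {d}; r ∧ p there: d:T. ✓
d: no successors, so ◇(r ∧ p) fails. ✗
e: no successors, so ◇(r ∧ p) fails. ✗
Satisfying worlds: {a, b, c}.

3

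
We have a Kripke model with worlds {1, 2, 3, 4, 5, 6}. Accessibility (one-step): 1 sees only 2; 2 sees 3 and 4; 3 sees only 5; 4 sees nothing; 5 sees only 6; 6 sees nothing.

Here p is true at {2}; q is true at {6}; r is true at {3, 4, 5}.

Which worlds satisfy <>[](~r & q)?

{2, 3, 5}

1: successors {2}; [](~r & q) there: 2:F. ✗
2: successors {3, 4}; [](~r & q) there: 3:F, 4:T. ✓
3: successors {5}; [](~r & q) there: 5:T. ✓
4: no successors, so <>[](~r & q) fails. ✗
5: successors {6}; [](~r & q) there: 6:T. ✓
6: no successors, so <>[](~r & q) fails. ✗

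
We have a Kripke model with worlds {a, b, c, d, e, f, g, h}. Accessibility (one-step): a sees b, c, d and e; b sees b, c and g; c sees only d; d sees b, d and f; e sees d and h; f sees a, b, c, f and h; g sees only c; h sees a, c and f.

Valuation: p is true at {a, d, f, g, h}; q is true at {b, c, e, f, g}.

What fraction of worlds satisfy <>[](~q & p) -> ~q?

5/8

a: <>[](~q & p) is T, ~q is T. ✓
b: <>[](~q & p) is T, ~q is F. ✗
c: <>[](~q & p) is F, ~q is F. ✓
d: <>[](~q & p) is F, ~q is T. ✓
e: <>[](~q & p) is F, ~q is F. ✓
f: <>[](~q & p) is T, ~q is F. ✗
g: <>[](~q & p) is T, ~q is F. ✗
h: <>[](~q & p) is T, ~q is T. ✓
That's 5 of 8 worlds, so 5/8.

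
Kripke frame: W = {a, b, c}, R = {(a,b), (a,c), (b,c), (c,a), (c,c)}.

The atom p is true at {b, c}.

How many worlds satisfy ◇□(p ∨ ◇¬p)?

2

a: successors {b, c}; □(p ∨ ◇¬p) there: b:T, c:F. ✓
b: successors {c}; □(p ∨ ◇¬p) there: c:F. ✗
c: successors {a, c}; □(p ∨ ◇¬p) there: a:T, c:F. ✓
Satisfying worlds: {a, c}.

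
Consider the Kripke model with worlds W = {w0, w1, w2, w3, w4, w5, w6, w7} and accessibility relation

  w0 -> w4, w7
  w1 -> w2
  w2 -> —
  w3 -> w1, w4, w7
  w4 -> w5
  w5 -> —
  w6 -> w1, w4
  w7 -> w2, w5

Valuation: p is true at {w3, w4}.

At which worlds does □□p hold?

{w1, w2, w4, w5, w7}

w0: successors {w4, w7}; □p there: w4:F, w7:F. ✗
w1: successors {w2}; □p there: w2:T. ✓
w2: no successors, so □□p holds vacuously. ✓
w3: successors {w1, w4, w7}; □p there: w1:F, w4:F, w7:F. ✗
w4: successors {w5}; □p there: w5:T. ✓
w5: no successors, so □□p holds vacuously. ✓
w6: successors {w1, w4}; □p there: w1:F, w4:F. ✗
w7: successors {w2, w5}; □p there: w2:T, w5:T. ✓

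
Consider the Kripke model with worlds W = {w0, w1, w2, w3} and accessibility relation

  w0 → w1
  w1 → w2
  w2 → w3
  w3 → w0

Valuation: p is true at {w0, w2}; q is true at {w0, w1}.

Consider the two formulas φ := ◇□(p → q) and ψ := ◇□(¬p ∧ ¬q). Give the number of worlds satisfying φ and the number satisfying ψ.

For ◇□(p → q):
w0: successors {w1}; □(p → q) there: w1:F. ✗
w1: successors {w2}; □(p → q) there: w2:T. ✓
w2: successors {w3}; □(p → q) there: w3:T. ✓
w3: successors {w0}; □(p → q) there: w0:T. ✓
— 3 worlds.
For ◇□(¬p ∧ ¬q):
w0: successors {w1}; □(¬p ∧ ¬q) there: w1:F. ✗
w1: successors {w2}; □(¬p ∧ ¬q) there: w2:T. ✓
w2: successors {w3}; □(¬p ∧ ¬q) there: w3:F. ✗
w3: successors {w0}; □(¬p ∧ ¬q) there: w0:F. ✗
— 1 world.

3 and 1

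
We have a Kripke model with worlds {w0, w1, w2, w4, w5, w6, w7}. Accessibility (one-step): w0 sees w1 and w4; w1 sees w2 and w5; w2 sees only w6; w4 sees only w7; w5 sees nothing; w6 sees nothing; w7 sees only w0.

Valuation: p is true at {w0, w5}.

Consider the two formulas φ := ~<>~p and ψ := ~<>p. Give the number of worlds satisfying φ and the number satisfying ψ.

For ~<>~p:
w0: <>~p is T. ✗
w1: <>~p is T. ✗
w2: <>~p is T. ✗
w4: <>~p is T. ✗
w5: <>~p is F. ✓
w6: <>~p is F. ✓
w7: <>~p is F. ✓
— 3 worlds.
For ~<>p:
w0: <>p is F. ✓
w1: <>p is T. ✗
w2: <>p is F. ✓
w4: <>p is F. ✓
w5: <>p is F. ✓
w6: <>p is F. ✓
w7: <>p is T. ✗
— 5 worlds.

3 and 5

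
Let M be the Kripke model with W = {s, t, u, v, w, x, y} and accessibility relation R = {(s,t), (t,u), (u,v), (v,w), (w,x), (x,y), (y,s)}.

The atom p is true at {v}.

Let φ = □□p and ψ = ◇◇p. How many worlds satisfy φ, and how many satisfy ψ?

1 and 1

For □□p:
s: successors {t}; □p there: t:F. ✗
t: successors {u}; □p there: u:T. ✓
u: successors {v}; □p there: v:F. ✗
v: successors {w}; □p there: w:F. ✗
w: successors {x}; □p there: x:F. ✗
x: successors {y}; □p there: y:F. ✗
y: successors {s}; □p there: s:F. ✗
— 1 world.
For ◇◇p:
s: successors {t}; ◇p there: t:F. ✗
t: successors {u}; ◇p there: u:T. ✓
u: successors {v}; ◇p there: v:F. ✗
v: successors {w}; ◇p there: w:F. ✗
w: successors {x}; ◇p there: x:F. ✗
x: successors {y}; ◇p there: y:F. ✗
y: successors {s}; ◇p there: s:F. ✗
— 1 world.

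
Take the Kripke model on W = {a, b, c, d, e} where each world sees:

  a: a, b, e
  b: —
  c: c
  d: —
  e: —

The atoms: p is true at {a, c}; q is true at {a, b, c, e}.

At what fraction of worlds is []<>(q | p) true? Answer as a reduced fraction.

4/5

a: successors {a, b, e}; <>(q | p) there: a:T, b:F, e:F. ✗
b: no successors, so []<>(q | p) holds vacuously. ✓
c: successors {c}; <>(q | p) there: c:T. ✓
d: no successors, so []<>(q | p) holds vacuously. ✓
e: no successors, so []<>(q | p) holds vacuously. ✓
That's 4 of 5 worlds, so 4/5.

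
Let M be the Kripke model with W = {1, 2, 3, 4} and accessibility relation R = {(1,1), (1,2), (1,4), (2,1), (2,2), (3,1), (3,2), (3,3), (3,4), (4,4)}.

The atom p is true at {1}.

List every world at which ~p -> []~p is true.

{1, 4}

1: ~p is F, []~p is F. ✓
2: ~p is T, []~p is F. ✗
3: ~p is T, []~p is F. ✗
4: ~p is T, []~p is T. ✓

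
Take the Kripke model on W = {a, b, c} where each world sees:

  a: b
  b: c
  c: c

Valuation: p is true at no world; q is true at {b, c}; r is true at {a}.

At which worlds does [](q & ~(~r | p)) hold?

∅

a: successors {b}; q & ~(~r | p) there: b:F. ✗
b: successors {c}; q & ~(~r | p) there: c:F. ✗
c: successors {c}; q & ~(~r | p) there: c:F. ✗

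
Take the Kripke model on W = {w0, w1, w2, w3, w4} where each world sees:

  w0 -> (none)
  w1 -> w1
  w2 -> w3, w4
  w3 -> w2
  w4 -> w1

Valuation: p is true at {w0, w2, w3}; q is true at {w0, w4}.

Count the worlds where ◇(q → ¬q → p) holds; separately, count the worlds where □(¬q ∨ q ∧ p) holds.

For ◇(q → ¬q → p):
w0: no successors, so ◇(q → ¬q → p) fails. ✗
w1: successors {w1}; q → ¬q → p there: w1:T. ✓
w2: successors {w3, w4}; q → ¬q → p there: w3:T, w4:T. ✓
w3: successors {w2}; q → ¬q → p there: w2:T. ✓
w4: successors {w1}; q → ¬q → p there: w1:T. ✓
— 4 worlds.
For □(¬q ∨ q ∧ p):
w0: no successors, so □(¬q ∨ q ∧ p) holds vacuously. ✓
w1: successors {w1}; ¬q ∨ q ∧ p there: w1:T. ✓
w2: successors {w3, w4}; ¬q ∨ q ∧ p there: w3:T, w4:F. ✗
w3: successors {w2}; ¬q ∨ q ∧ p there: w2:T. ✓
w4: successors {w1}; ¬q ∨ q ∧ p there: w1:T. ✓
— 4 worlds.

4 and 4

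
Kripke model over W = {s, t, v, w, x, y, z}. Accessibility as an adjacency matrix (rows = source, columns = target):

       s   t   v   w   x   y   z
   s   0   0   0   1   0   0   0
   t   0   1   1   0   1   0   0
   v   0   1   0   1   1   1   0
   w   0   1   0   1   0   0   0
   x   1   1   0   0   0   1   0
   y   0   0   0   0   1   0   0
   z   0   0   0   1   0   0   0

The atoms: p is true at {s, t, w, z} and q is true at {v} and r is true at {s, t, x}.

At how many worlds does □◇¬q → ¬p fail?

4

s: □◇¬q is T, ¬p is F. ✗
t: □◇¬q is T, ¬p is F. ✗
v: □◇¬q is T, ¬p is T. ✓
w: □◇¬q is T, ¬p is F. ✗
x: □◇¬q is T, ¬p is T. ✓
y: □◇¬q is T, ¬p is T. ✓
z: □◇¬q is T, ¬p is F. ✗
Satisfying worlds: {v, x, y}.
So □◇¬q → ¬p fails at the other 4 worlds.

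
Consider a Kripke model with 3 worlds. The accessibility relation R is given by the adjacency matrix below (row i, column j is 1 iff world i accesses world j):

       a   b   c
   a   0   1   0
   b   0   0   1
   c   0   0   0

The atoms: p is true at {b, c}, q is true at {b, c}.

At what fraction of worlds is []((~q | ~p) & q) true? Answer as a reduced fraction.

1/3

a: successors {b}; (~q | ~p) & q there: b:F. ✗
b: successors {c}; (~q | ~p) & q there: c:F. ✗
c: no successors, so []((~q | ~p) & q) holds vacuously. ✓
That's 1 of 3 worlds, so 1/3.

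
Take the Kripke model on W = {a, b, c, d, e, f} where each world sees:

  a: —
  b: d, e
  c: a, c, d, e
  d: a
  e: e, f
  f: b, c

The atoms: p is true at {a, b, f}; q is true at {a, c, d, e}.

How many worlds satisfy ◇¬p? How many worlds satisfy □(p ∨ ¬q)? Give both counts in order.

4 and 2

For ◇¬p:
a: no successors, so ◇¬p fails. ✗
b: successors {d, e}; ¬p there: d:T, e:T. ✓
c: successors {a, c, d, e}; ¬p there: a:F, c:T, d:T, e:T. ✓
d: successors {a}; ¬p there: a:F. ✗
e: successors {e, f}; ¬p there: e:T, f:F. ✓
f: successors {b, c}; ¬p there: b:F, c:T. ✓
— 4 worlds.
For □(p ∨ ¬q):
a: no successors, so □(p ∨ ¬q) holds vacuously. ✓
b: successors {d, e}; p ∨ ¬q there: d:F, e:F. ✗
c: successors {a, c, d, e}; p ∨ ¬q there: a:T, c:F, d:F, e:F. ✗
d: successors {a}; p ∨ ¬q there: a:T. ✓
e: successors {e, f}; p ∨ ¬q there: e:F, f:T. ✗
f: successors {b, c}; p ∨ ¬q there: b:T, c:F. ✗
— 2 worlds.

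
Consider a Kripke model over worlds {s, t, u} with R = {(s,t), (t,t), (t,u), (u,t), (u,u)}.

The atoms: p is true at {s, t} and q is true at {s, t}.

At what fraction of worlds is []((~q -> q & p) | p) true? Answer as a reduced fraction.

s: successors {t}; (~q -> q & p) | p there: t:T. ✓
t: successors {t, u}; (~q -> q & p) | p there: t:T, u:F. ✗
u: successors {t, u}; (~q -> q & p) | p there: t:T, u:F. ✗
That's 1 of 3 worlds, so 1/3.

1/3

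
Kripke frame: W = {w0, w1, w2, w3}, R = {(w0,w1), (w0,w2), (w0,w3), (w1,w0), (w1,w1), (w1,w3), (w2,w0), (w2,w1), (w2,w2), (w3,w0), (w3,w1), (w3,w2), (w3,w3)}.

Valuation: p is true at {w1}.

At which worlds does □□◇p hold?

{w0, w1, w2, w3}

w0: successors {w1, w2, w3}; □◇p there: w1:T, w2:T, w3:T. ✓
w1: successors {w0, w1, w3}; □◇p there: w0:T, w1:T, w3:T. ✓
w2: successors {w0, w1, w2}; □◇p there: w0:T, w1:T, w2:T. ✓
w3: successors {w0, w1, w2, w3}; □◇p there: w0:T, w1:T, w2:T, w3:T. ✓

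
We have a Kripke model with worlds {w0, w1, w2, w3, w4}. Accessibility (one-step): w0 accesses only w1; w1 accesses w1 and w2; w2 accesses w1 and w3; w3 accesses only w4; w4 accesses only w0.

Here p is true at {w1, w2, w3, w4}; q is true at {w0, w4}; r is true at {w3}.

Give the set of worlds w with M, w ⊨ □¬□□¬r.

{w0}

w0: successors {w1}; ¬□□¬r there: w1:T. ✓
w1: successors {w1, w2}; ¬□□¬r there: w1:T, w2:F. ✗
w2: successors {w1, w3}; ¬□□¬r there: w1:T, w3:F. ✗
w3: successors {w4}; ¬□□¬r there: w4:F. ✗
w4: successors {w0}; ¬□□¬r there: w0:F. ✗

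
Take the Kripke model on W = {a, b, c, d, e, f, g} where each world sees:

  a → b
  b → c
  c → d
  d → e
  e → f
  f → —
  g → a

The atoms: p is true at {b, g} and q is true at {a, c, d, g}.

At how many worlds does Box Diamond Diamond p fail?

6

a: successors {b}; Diamond Diamond p there: b:F. ✗
b: successors {c}; Diamond Diamond p there: c:F. ✗
c: successors {d}; Diamond Diamond p there: d:F. ✗
d: successors {e}; Diamond Diamond p there: e:F. ✗
e: successors {f}; Diamond Diamond p there: f:F. ✗
f: no successors, so Box Diamond Diamond p holds vacuously. ✓
g: successors {a}; Diamond Diamond p there: a:F. ✗
Satisfying worlds: {f}.
So Box Diamond Diamond p fails at the other 6 worlds.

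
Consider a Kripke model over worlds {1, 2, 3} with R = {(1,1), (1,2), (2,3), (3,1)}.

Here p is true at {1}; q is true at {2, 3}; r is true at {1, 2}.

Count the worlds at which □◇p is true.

2

1: successors {1, 2}; ◇p there: 1:T, 2:F. ✗
2: successors {3}; ◇p there: 3:T. ✓
3: successors {1}; ◇p there: 1:T. ✓
Satisfying worlds: {2, 3}.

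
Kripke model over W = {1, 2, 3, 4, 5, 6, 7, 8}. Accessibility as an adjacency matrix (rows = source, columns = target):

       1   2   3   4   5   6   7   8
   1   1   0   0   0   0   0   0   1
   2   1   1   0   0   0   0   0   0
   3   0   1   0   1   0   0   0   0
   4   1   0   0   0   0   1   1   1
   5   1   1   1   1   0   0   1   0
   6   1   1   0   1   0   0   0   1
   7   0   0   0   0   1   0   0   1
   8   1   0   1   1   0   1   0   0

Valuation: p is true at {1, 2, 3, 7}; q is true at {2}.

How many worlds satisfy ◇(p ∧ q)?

1: successors {1, 8}; p ∧ q there: 1:F, 8:F. ✗
2: successors {1, 2}; p ∧ q there: 1:F, 2:T. ✓
3: successors {2, 4}; p ∧ q there: 2:T, 4:F. ✓
4: successors {1, 6, 7, 8}; p ∧ q there: 1:F, 6:F, 7:F, 8:F. ✗
5: successors {1, 2, 3, 4, 7}; p ∧ q there: 1:F, 2:T, 3:F, 4:F, 7:F. ✓
6: successors {1, 2, 4, 8}; p ∧ q there: 1:F, 2:T, 4:F, 8:F. ✓
7: successors {5, 8}; p ∧ q there: 5:F, 8:F. ✗
8: successors {1, 3, 4, 6}; p ∧ q there: 1:F, 3:F, 4:F, 6:F. ✗
Satisfying worlds: {2, 3, 5, 6}.

4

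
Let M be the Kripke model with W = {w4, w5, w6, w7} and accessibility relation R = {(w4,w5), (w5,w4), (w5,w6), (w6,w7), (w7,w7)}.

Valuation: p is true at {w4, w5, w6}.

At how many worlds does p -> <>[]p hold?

w4: p is T, <>[]p is T. ✓
w5: p is T, <>[]p is T. ✓
w6: p is T, <>[]p is F. ✗
w7: p is F, <>[]p is F. ✓
Satisfying worlds: {w4, w5, w7}.

3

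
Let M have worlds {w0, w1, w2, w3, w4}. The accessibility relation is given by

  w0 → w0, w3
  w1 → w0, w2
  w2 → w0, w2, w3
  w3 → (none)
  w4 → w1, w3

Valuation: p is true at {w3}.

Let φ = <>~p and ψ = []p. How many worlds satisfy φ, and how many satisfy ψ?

For <>~p:
w0: successors {w0, w3}; ~p there: w0:T, w3:F. ✓
w1: successors {w0, w2}; ~p there: w0:T, w2:T. ✓
w2: successors {w0, w2, w3}; ~p there: w0:T, w2:T, w3:F. ✓
w3: no successors, so <>~p fails. ✗
w4: successors {w1, w3}; ~p there: w1:T, w3:F. ✓
— 4 worlds.
For []p:
w0: successors {w0, w3}; p there: w0:F, w3:T. ✗
w1: successors {w0, w2}; p there: w0:F, w2:F. ✗
w2: successors {w0, w2, w3}; p there: w0:F, w2:F, w3:T. ✗
w3: no successors, so []p holds vacuously. ✓
w4: successors {w1, w3}; p there: w1:F, w3:T. ✗
— 1 world.

4 and 1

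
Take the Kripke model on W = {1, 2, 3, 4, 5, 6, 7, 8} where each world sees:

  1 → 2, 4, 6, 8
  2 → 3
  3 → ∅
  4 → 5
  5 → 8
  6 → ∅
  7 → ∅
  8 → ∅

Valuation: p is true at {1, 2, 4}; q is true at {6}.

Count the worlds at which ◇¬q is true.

1: successors {2, 4, 6, 8}; ¬q there: 2:T, 4:T, 6:F, 8:T. ✓
2: successors {3}; ¬q there: 3:T. ✓
3: no successors, so ◇¬q fails. ✗
4: successors {5}; ¬q there: 5:T. ✓
5: successors {8}; ¬q there: 8:T. ✓
6: no successors, so ◇¬q fails. ✗
7: no successors, so ◇¬q fails. ✗
8: no successors, so ◇¬q fails. ✗
Satisfying worlds: {1, 2, 4, 5}.

4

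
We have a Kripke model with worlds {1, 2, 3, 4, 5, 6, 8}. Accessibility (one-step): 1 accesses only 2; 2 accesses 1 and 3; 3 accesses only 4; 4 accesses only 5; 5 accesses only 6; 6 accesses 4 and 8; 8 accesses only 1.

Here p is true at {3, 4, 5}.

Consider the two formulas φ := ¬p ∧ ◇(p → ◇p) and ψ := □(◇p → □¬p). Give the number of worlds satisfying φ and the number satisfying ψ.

4 and 2

For ¬p ∧ ◇(p → ◇p):
1: ¬p is T, ◇(p → ◇p) is T. ✓
2: ¬p is T, ◇(p → ◇p) is T. ✓
3: ¬p is F, ◇(p → ◇p) is T. ✗
4: ¬p is F, ◇(p → ◇p) is F. ✗
5: ¬p is F, ◇(p → ◇p) is T. ✗
6: ¬p is T, ◇(p → ◇p) is T. ✓
8: ¬p is T, ◇(p → ◇p) is T. ✓
— 4 worlds.
For □(◇p → □¬p):
1: successors {2}; ◇p → □¬p there: 2:F. ✗
2: successors {1, 3}; ◇p → □¬p there: 1:T, 3:F. ✗
3: successors {4}; ◇p → □¬p there: 4:F. ✗
4: successors {5}; ◇p → □¬p there: 5:T. ✓
5: successors {6}; ◇p → □¬p there: 6:F. ✗
6: successors {4, 8}; ◇p → □¬p there: 4:F, 8:T. ✗
8: successors {1}; ◇p → □¬p there: 1:T. ✓
— 2 worlds.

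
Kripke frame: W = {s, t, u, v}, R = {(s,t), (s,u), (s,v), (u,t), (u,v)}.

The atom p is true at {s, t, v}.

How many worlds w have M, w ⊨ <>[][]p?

2

s: successors {t, u, v}; [][]p there: t:T, u:T, v:T. ✓
t: no successors, so <>[][]p fails. ✗
u: successors {t, v}; [][]p there: t:T, v:T. ✓
v: no successors, so <>[][]p fails. ✗
Satisfying worlds: {s, u}.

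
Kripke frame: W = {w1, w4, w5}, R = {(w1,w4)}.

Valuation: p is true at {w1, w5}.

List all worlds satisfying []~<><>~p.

w1: successors {w4}; ~<><>~p there: w4:T. ✓
w4: no successors, so []~<><>~p holds vacuously. ✓
w5: no successors, so []~<><>~p holds vacuously. ✓

{w1, w4, w5}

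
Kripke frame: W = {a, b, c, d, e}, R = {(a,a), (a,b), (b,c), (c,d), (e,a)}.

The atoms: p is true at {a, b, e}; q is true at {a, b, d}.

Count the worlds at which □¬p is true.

a: successors {a, b}; ¬p there: a:F, b:F. ✗
b: successors {c}; ¬p there: c:T. ✓
c: successors {d}; ¬p there: d:T. ✓
d: no successors, so □¬p holds vacuously. ✓
e: successors {a}; ¬p there: a:F. ✗
Satisfying worlds: {b, c, d}.

3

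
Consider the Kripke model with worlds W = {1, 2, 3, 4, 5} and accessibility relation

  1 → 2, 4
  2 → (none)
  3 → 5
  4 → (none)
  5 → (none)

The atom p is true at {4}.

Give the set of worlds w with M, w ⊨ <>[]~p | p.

{1, 3, 4}

1: <>[]~p is T, p is F. ✓
2: <>[]~p is F, p is F. ✗
3: <>[]~p is T, p is F. ✓
4: <>[]~p is F, p is T. ✓
5: <>[]~p is F, p is F. ✗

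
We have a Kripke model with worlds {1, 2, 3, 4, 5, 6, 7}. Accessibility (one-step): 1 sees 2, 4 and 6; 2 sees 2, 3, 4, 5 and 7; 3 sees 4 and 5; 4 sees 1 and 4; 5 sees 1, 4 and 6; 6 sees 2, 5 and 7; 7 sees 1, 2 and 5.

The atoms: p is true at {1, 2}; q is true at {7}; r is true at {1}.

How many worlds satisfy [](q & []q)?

0

1: successors {2, 4, 6}; q & []q there: 2:F, 4:F, 6:F. ✗
2: successors {2, 3, 4, 5, 7}; q & []q there: 2:F, 3:F, 4:F, 5:F, 7:F. ✗
3: successors {4, 5}; q & []q there: 4:F, 5:F. ✗
4: successors {1, 4}; q & []q there: 1:F, 4:F. ✗
5: successors {1, 4, 6}; q & []q there: 1:F, 4:F, 6:F. ✗
6: successors {2, 5, 7}; q & []q there: 2:F, 5:F, 7:F. ✗
7: successors {1, 2, 5}; q & []q there: 1:F, 2:F, 5:F. ✗
Satisfying worlds: ∅.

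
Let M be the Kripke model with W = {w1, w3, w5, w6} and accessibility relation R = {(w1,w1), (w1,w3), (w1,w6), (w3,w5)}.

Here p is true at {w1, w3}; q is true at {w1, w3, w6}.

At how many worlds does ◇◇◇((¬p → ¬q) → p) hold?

1

w1: successors {w1, w3, w6}; ◇◇((¬p → ¬q) → p) there: w1:T, w3:F, w6:F. ✓
w3: successors {w5}; ◇◇((¬p → ¬q) → p) there: w5:F. ✗
w5: no successors, so ◇◇◇((¬p → ¬q) → p) fails. ✗
w6: no successors, so ◇◇◇((¬p → ¬q) → p) fails. ✗
Satisfying worlds: {w1}.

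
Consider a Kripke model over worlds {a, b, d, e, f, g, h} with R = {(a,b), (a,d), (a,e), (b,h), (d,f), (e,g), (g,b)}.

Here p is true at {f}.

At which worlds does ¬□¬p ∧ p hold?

a: ¬□¬p is F, p is F. ✗
b: ¬□¬p is F, p is F. ✗
d: ¬□¬p is T, p is F. ✗
e: ¬□¬p is F, p is F. ✗
f: ¬□¬p is F, p is T. ✗
g: ¬□¬p is F, p is F. ✗
h: ¬□¬p is F, p is F. ✗

∅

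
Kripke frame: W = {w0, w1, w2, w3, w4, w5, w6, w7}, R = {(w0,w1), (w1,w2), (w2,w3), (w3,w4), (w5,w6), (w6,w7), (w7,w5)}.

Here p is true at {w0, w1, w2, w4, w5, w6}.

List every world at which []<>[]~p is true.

{w0, w2, w4, w7}

w0: successors {w1}; <>[]~p there: w1:T. ✓
w1: successors {w2}; <>[]~p there: w2:F. ✗
w2: successors {w3}; <>[]~p there: w3:T. ✓
w3: successors {w4}; <>[]~p there: w4:F. ✗
w4: no successors, so []<>[]~p holds vacuously. ✓
w5: successors {w6}; <>[]~p there: w6:F. ✗
w6: successors {w7}; <>[]~p there: w7:F. ✗
w7: successors {w5}; <>[]~p there: w5:T. ✓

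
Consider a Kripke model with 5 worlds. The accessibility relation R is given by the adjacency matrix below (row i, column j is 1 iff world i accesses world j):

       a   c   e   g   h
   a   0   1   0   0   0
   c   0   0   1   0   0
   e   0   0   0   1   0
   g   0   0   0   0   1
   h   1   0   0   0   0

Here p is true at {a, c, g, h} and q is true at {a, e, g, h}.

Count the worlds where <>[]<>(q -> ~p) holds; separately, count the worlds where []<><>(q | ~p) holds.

2 and 4

For <>[]<>(q -> ~p):
a: successors {c}; []<>(q -> ~p) there: c:F. ✗
c: successors {e}; []<>(q -> ~p) there: e:F. ✗
e: successors {g}; []<>(q -> ~p) there: g:F. ✗
g: successors {h}; []<>(q -> ~p) there: h:T. ✓
h: successors {a}; []<>(q -> ~p) there: a:T. ✓
— 2 worlds.
For []<><>(q | ~p):
a: successors {c}; <><>(q | ~p) there: c:T. ✓
c: successors {e}; <><>(q | ~p) there: e:T. ✓
e: successors {g}; <><>(q | ~p) there: g:T. ✓
g: successors {h}; <><>(q | ~p) there: h:F. ✗
h: successors {a}; <><>(q | ~p) there: a:T. ✓
— 4 worlds.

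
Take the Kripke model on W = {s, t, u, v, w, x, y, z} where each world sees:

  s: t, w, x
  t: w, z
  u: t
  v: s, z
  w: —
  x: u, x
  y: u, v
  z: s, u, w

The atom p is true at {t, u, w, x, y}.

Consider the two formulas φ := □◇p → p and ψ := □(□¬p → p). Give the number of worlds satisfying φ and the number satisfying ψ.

7 and 7

For □◇p → p:
s: □◇p is F, p is F. ✓
t: □◇p is F, p is T. ✓
u: □◇p is T, p is T. ✓
v: □◇p is T, p is F. ✗
w: □◇p is T, p is T. ✓
x: □◇p is T, p is T. ✓
y: □◇p is F, p is T. ✓
z: □◇p is F, p is F. ✓
— 7 worlds.
For □(□¬p → p):
s: successors {t, w, x}; □¬p → p there: t:T, w:T, x:T. ✓
t: successors {w, z}; □¬p → p there: w:T, z:T. ✓
u: successors {t}; □¬p → p there: t:T. ✓
v: successors {s, z}; □¬p → p there: s:T, z:T. ✓
w: no successors, so □(□¬p → p) holds vacuously. ✓
x: successors {u, x}; □¬p → p there: u:T, x:T. ✓
y: successors {u, v}; □¬p → p there: u:T, v:F. ✗
z: successors {s, u, w}; □¬p → p there: s:T, u:T, w:T. ✓
— 7 worlds.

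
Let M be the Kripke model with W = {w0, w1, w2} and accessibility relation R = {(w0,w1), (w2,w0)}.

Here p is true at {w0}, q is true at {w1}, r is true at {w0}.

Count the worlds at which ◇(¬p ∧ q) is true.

1

w0: successors {w1}; ¬p ∧ q there: w1:T. ✓
w1: no successors, so ◇(¬p ∧ q) fails. ✗
w2: successors {w0}; ¬p ∧ q there: w0:F. ✗
Satisfying worlds: {w0}.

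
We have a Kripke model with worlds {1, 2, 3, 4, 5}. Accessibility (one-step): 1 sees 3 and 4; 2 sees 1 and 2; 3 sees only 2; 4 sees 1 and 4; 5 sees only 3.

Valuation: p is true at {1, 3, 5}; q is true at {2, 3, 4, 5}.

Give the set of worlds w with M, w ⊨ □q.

{1, 3, 5}

1: successors {3, 4}; q there: 3:T, 4:T. ✓
2: successors {1, 2}; q there: 1:F, 2:T. ✗
3: successors {2}; q there: 2:T. ✓
4: successors {1, 4}; q there: 1:F, 4:T. ✗
5: successors {3}; q there: 3:T. ✓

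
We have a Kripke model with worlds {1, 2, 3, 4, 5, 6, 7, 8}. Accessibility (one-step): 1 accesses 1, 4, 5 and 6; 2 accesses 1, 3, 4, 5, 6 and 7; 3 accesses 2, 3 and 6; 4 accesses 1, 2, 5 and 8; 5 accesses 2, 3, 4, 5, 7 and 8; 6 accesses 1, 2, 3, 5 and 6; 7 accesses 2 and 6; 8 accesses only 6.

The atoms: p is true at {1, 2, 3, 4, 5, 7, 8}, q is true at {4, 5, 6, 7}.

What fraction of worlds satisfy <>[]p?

5/8

1: successors {1, 4, 5, 6}; []p there: 1:F, 4:T, 5:T, 6:F. ✓
2: successors {1, 3, 4, 5, 6, 7}; []p there: 1:F, 3:F, 4:T, 5:T, 6:F, 7:F. ✓
3: successors {2, 3, 6}; []p there: 2:F, 3:F, 6:F. ✗
4: successors {1, 2, 5, 8}; []p there: 1:F, 2:F, 5:T, 8:F. ✓
5: successors {2, 3, 4, 5, 7, 8}; []p there: 2:F, 3:F, 4:T, 5:T, 7:F, 8:F. ✓
6: successors {1, 2, 3, 5, 6}; []p there: 1:F, 2:F, 3:F, 5:T, 6:F. ✓
7: successors {2, 6}; []p there: 2:F, 6:F. ✗
8: successors {6}; []p there: 6:F. ✗
That's 5 of 8 worlds, so 5/8.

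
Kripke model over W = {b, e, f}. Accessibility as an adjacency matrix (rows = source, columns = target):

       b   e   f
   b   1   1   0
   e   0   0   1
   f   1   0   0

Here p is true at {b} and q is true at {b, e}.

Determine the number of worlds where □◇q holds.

2

b: successors {b, e}; ◇q there: b:T, e:F. ✗
e: successors {f}; ◇q there: f:T. ✓
f: successors {b}; ◇q there: b:T. ✓
Satisfying worlds: {e, f}.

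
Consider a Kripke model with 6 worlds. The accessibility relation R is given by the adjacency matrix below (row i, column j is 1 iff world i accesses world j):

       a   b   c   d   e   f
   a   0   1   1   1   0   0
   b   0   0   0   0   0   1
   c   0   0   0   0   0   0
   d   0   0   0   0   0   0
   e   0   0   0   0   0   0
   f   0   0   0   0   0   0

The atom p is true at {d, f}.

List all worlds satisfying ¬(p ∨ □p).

a: p ∨ □p is F. ✓
b: p ∨ □p is T. ✗
c: p ∨ □p is T. ✗
d: p ∨ □p is T. ✗
e: p ∨ □p is T. ✗
f: p ∨ □p is T. ✗

{a}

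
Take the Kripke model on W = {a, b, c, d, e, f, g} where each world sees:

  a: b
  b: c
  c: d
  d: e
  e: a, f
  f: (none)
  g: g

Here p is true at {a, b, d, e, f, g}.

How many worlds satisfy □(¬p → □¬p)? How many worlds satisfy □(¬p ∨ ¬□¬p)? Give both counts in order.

For □(¬p → □¬p):
a: successors {b}; ¬p → □¬p there: b:T. ✓
b: successors {c}; ¬p → □¬p there: c:F. ✗
c: successors {d}; ¬p → □¬p there: d:T. ✓
d: successors {e}; ¬p → □¬p there: e:T. ✓
e: successors {a, f}; ¬p → □¬p there: a:T, f:T. ✓
f: no successors, so □(¬p → □¬p) holds vacuously. ✓
g: successors {g}; ¬p → □¬p there: g:T. ✓
— 6 worlds.
For □(¬p ∨ ¬□¬p):
a: successors {b}; ¬p ∨ ¬□¬p there: b:F. ✗
b: successors {c}; ¬p ∨ ¬□¬p there: c:T. ✓
c: successors {d}; ¬p ∨ ¬□¬p there: d:T. ✓
d: successors {e}; ¬p ∨ ¬□¬p there: e:T. ✓
e: successors {a, f}; ¬p ∨ ¬□¬p there: a:T, f:F. ✗
f: no successors, so □(¬p ∨ ¬□¬p) holds vacuously. ✓
g: successors {g}; ¬p ∨ ¬□¬p there: g:T. ✓
— 5 worlds.

6 and 5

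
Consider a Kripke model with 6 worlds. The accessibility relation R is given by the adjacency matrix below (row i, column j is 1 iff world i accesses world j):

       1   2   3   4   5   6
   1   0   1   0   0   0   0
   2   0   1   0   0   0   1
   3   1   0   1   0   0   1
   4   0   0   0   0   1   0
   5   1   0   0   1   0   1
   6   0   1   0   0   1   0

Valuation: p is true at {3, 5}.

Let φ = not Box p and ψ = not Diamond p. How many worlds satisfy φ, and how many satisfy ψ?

For not Box p:
1: Box p is F. ✓
2: Box p is F. ✓
3: Box p is F. ✓
4: Box p is T. ✗
5: Box p is F. ✓
6: Box p is F. ✓
— 5 worlds.
For not Diamond p:
1: Diamond p is F. ✓
2: Diamond p is F. ✓
3: Diamond p is T. ✗
4: Diamond p is T. ✗
5: Diamond p is F. ✓
6: Diamond p is T. ✗
— 3 worlds.

5 and 3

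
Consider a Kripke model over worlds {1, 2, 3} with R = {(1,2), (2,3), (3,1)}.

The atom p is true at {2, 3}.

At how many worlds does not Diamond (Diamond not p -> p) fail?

1: Diamond (Diamond not p -> p) is T. ✗
2: Diamond (Diamond not p -> p) is T. ✗
3: Diamond (Diamond not p -> p) is T. ✗
Satisfying worlds: ∅.
So not Diamond (Diamond not p -> p) fails at the other 3 worlds.

3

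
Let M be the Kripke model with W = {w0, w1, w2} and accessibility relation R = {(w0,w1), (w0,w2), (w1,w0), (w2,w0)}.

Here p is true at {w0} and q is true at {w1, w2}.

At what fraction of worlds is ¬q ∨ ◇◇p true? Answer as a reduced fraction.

w0: ¬q is T, ◇◇p is T. ✓
w1: ¬q is F, ◇◇p is F. ✗
w2: ¬q is F, ◇◇p is F. ✗
That's 1 of 3 worlds, so 1/3.

1/3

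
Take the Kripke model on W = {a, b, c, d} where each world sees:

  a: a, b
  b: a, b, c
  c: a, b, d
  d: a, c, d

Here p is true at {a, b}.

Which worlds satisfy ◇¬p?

{b, c, d}

a: successors {a, b}; ¬p there: a:F, b:F. ✗
b: successors {a, b, c}; ¬p there: a:F, b:F, c:T. ✓
c: successors {a, b, d}; ¬p there: a:F, b:F, d:T. ✓
d: successors {a, c, d}; ¬p there: a:F, c:T, d:T. ✓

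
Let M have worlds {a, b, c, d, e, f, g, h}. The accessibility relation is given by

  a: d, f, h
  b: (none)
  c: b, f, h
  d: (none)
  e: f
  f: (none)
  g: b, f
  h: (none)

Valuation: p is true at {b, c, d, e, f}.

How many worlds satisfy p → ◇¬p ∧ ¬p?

3

a: p is F, ◇¬p ∧ ¬p is T. ✓
b: p is T, ◇¬p ∧ ¬p is F. ✗
c: p is T, ◇¬p ∧ ¬p is F. ✗
d: p is T, ◇¬p ∧ ¬p is F. ✗
e: p is T, ◇¬p ∧ ¬p is F. ✗
f: p is T, ◇¬p ∧ ¬p is F. ✗
g: p is F, ◇¬p ∧ ¬p is F. ✓
h: p is F, ◇¬p ∧ ¬p is F. ✓
Satisfying worlds: {a, g, h}.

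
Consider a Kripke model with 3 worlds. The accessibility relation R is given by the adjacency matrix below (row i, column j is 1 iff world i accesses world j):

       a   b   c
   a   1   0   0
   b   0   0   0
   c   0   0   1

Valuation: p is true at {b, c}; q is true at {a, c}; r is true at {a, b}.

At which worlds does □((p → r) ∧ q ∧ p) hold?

a: successors {a}; (p → r) ∧ q ∧ p there: a:F. ✗
b: no successors, so □((p → r) ∧ q ∧ p) holds vacuously. ✓
c: successors {c}; (p → r) ∧ q ∧ p there: c:F. ✗

{b}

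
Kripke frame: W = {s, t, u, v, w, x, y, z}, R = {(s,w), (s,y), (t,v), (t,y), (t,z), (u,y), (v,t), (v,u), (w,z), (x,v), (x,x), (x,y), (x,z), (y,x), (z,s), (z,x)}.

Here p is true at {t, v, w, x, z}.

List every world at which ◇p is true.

s: successors {w, y}; p there: w:T, y:F. ✓
t: successors {v, y, z}; p there: v:T, y:F, z:T. ✓
u: successors {y}; p there: y:F. ✗
v: successors {t, u}; p there: t:T, u:F. ✓
w: successors {z}; p there: z:T. ✓
x: successors {v, x, y, z}; p there: v:T, x:T, y:F, z:T. ✓
y: successors {x}; p there: x:T. ✓
z: successors {s, x}; p there: s:F, x:T. ✓

{s, t, v, w, x, y, z}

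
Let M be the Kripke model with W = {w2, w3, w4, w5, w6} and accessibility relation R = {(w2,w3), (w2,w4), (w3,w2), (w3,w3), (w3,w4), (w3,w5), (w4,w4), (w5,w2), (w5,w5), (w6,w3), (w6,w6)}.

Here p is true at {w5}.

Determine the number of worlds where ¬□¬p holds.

2

w2: □¬p is T. ✗
w3: □¬p is F. ✓
w4: □¬p is T. ✗
w5: □¬p is F. ✓
w6: □¬p is T. ✗
Satisfying worlds: {w3, w5}.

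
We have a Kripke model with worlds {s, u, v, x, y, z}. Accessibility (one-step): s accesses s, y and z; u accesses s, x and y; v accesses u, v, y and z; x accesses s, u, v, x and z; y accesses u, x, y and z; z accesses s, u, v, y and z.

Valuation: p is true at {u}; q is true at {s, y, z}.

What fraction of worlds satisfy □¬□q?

1/3

s: successors {s, y, z}; ¬□q there: s:F, y:T, z:T. ✗
u: successors {s, x, y}; ¬□q there: s:F, x:T, y:T. ✗
v: successors {u, v, y, z}; ¬□q there: u:T, v:T, y:T, z:T. ✓
x: successors {s, u, v, x, z}; ¬□q there: s:F, u:T, v:T, x:T, z:T. ✗
y: successors {u, x, y, z}; ¬□q there: u:T, x:T, y:T, z:T. ✓
z: successors {s, u, v, y, z}; ¬□q there: s:F, u:T, v:T, y:T, z:T. ✗
That's 2 of 6 worlds, so 2/6 = 1/3.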